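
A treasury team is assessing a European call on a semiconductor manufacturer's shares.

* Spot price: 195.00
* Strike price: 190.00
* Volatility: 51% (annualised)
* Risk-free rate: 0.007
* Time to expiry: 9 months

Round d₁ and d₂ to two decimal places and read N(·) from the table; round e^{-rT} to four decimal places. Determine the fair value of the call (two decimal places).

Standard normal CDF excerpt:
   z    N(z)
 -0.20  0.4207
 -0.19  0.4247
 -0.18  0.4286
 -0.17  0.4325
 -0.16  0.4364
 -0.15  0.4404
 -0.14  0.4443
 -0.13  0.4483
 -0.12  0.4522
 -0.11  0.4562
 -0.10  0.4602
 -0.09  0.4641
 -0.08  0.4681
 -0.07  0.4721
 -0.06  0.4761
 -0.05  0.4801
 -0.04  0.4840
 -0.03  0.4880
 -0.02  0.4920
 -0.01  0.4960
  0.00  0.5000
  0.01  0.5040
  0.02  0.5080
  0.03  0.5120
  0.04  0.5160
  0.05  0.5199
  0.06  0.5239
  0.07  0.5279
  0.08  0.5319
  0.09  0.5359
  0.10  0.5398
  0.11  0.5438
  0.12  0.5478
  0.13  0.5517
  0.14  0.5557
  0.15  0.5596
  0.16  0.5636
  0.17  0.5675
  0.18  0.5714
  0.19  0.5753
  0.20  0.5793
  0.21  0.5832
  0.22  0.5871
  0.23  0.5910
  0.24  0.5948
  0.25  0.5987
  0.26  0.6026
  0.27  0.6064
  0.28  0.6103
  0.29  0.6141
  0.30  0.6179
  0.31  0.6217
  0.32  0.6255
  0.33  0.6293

σ√T = 0.51·√0.75 = 0.4417
d₁ = [ln(195/190) + (0.007 + 0.51²/2)·0.75] / 0.4417 = [0.0260 + 0.1028] / 0.4417 = 0.2915 → 0.29
d₂ = d₁ − σ√T = 0.2915 − 0.4417 = -0.1501 → -0.15
exp(−rT) = exp(−0.007·0.75) = 0.9948
C = 195·N(0.29) − 190·0.9948·N(-0.15) = 195·0.6141 − 190·0.9948·0.4404 = 119.7495 − 83.2409 = 36.5086

36.51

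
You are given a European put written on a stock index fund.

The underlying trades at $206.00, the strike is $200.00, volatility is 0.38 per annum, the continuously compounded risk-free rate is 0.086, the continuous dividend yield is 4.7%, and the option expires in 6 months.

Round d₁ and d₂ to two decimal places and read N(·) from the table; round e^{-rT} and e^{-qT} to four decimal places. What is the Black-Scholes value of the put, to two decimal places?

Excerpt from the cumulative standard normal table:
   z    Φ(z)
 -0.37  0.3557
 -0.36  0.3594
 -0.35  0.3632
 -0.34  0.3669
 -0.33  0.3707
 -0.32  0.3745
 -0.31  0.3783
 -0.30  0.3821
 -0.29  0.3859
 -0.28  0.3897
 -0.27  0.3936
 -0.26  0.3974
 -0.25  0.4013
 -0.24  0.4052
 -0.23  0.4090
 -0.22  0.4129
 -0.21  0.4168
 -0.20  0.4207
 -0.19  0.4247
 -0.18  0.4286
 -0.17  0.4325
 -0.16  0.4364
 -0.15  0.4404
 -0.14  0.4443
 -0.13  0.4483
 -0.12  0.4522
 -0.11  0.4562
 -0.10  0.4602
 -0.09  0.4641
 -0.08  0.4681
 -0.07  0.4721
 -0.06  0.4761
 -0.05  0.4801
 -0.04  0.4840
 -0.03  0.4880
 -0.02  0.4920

σ√T = 0.38·√0.5 = 0.2687
d₁ = [ln(206/200) + (0.086 − 0.047 + 0.38²/2)·0.5] / 0.2687 = [0.0296 + 0.0556] / 0.2687 = 0.3169 which rounds to 0.32
d₂ = d₁ − σ√T = 0.3169 − 0.2687 = 0.0482 which rounds to 0.05
e^(−qT) = e^(−0.047·0.5) = 0.9768;  e^(−rT) = e^(−0.086·0.5) = 0.9579
N(−d₂) = N(-0.05) = 0.4801;  N(−d₁) = N(-0.32) = 0.3745
P = 200·0.9579·0.4801 − 206·0.9768·0.3745 = 91.9776 − 75.3572 = 16.6204

$16.62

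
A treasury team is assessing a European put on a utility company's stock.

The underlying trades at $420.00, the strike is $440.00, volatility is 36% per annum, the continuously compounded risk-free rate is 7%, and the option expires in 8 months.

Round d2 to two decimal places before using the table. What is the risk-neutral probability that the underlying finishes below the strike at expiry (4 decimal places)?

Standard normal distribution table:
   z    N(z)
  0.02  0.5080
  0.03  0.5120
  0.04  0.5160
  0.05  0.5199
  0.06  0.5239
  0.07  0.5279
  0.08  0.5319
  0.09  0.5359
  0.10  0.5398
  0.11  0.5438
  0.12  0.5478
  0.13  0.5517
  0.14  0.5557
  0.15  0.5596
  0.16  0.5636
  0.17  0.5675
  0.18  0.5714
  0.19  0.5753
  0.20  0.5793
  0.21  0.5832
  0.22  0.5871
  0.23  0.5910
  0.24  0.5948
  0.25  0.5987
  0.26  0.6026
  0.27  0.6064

σ√T = 0.36·√0.6667 = 0.2939
d₁ = [ln(420/440) + (0.07 + 0.36²/2)·0.6667] / 0.2939 = [-0.0465 + 0.0899] / 0.2939 = 0.1475 → 0.15
d₂ = d₁ − σ√T = 0.1475 − 0.2939 = -0.1465 → -0.15
Risk-neutral Pr[S_T < K] = N(−d₂) = N(0.15) = 0.5596

0.5596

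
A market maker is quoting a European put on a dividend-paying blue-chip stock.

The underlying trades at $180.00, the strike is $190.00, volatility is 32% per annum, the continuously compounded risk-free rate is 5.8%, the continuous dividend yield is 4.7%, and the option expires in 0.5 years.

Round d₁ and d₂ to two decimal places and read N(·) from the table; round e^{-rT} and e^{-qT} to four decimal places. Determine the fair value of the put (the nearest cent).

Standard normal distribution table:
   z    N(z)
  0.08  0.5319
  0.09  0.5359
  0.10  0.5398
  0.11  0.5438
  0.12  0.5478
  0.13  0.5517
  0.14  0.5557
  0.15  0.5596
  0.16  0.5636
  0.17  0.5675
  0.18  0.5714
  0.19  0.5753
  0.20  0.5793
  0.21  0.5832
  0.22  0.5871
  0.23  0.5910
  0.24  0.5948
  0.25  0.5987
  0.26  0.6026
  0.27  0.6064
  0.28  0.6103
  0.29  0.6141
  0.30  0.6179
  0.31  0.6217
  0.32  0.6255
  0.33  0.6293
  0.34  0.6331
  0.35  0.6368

σ√T = 0.32 × 0.7071 = 0.2263
d₁ = [ln(180/190) + (0.058 − 0.047 + ½·0.32²)·0.5] / (σ√T) = (-0.0541 + 0.0311) / 0.2263 = -0.1015 ≈ -0.10
d₂ = -0.1015 − 0.2263 = -0.3278 ≈ -0.33
e^(−qT) = e^(−0.047·0.5) = 0.9768;  e^(−rT) = e^(−0.058·0.5) = 0.9714
N(−d₂) = N(0.33) = 0.6293;  N(−d₁) = N(0.10) = 0.5398
P = 190·0.9714·0.6293 − 180·0.9768·0.5398 = 116.1474 − 94.9098 = 21.2376

$21.24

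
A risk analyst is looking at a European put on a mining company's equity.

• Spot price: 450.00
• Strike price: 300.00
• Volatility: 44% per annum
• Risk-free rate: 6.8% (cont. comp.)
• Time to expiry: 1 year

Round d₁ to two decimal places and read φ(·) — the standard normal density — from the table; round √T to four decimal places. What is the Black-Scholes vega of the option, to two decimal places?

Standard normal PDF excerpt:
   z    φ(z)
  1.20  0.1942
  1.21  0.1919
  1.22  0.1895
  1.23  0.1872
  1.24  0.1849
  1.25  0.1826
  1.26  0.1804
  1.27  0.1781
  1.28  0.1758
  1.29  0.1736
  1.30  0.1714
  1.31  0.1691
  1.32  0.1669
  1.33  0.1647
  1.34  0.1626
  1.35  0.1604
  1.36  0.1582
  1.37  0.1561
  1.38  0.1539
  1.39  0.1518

σ√T = 0.44·√1 = 0.4400
d₁ = [ln(450/300) + (0.068 + ½·0.44²)·1] / (σ√T) = (0.4055 + 0.1648) / 0.4400 = 1.2961 ≈ 1.30
√T = √1 = 1.0000
φ(d₁) = φ(1.30) = 0.1714
vega = S·φ(d₁)·√T = 450·0.1714·1.0000 = 77.1300

77.13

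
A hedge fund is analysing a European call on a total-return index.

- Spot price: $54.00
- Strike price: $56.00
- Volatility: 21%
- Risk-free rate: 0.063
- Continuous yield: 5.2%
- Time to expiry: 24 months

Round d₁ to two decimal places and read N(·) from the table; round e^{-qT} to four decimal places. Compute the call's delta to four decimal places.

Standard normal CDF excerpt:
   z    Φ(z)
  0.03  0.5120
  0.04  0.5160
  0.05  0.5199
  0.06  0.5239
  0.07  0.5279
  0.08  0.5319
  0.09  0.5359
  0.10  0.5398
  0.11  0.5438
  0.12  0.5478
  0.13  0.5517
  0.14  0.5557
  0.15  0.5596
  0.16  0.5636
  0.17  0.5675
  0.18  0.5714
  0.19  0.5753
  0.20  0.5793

0.4865

T = 2;  σ√T = 0.2970
ln(S/K) + (r − q + σ²/2)T = ln(54/56) + (0.063 − 0.052 + 0.21²/2)·2 = -0.0364 + 0.0661 = 0.0297
d₁ = 0.0297 / 0.2970 = 0.1001 ≈ 0.10
N(d₁) = N(0.10) = 0.5398
Δ_call = exp(−qT)·N(d₁) = 0.9012·0.5398 = 0.4865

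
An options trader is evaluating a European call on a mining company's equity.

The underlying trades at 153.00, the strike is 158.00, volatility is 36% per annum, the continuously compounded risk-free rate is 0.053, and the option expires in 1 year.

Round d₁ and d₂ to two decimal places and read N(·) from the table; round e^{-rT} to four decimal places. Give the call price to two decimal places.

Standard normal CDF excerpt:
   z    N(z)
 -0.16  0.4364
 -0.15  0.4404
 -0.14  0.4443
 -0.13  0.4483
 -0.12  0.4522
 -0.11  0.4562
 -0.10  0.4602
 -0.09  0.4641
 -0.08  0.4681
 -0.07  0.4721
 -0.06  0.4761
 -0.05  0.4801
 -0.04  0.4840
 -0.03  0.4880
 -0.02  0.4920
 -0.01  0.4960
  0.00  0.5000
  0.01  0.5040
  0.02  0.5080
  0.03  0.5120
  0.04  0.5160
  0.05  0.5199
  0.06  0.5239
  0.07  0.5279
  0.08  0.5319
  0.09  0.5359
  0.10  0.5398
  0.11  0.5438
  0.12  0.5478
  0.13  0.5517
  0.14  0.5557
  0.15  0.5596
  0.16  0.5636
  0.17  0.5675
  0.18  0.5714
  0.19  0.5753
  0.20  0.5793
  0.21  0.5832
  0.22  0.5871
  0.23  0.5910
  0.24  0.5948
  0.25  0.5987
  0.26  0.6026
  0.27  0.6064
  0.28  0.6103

T = 1;  σ√T = 0.3600
d₁ = [ln(153/158) + (0.053 + ½·0.36²)·1] / (σ√T) = (-0.0322 + 0.1178) / 0.3600 = 0.2379 ≈ 0.24
d₂ = 0.2379 − 0.3600 = -0.1221 ≈ -0.12
exp(−rT) = exp(−0.053·1) = 0.9484
N(d₁) = N(0.24) = 0.5948;  N(d₂) = N(-0.12) = 0.4522
C = 153·0.5948 − 158·0.9484·0.4522 = 91.0044 − 67.7609 = 23.2435

23.24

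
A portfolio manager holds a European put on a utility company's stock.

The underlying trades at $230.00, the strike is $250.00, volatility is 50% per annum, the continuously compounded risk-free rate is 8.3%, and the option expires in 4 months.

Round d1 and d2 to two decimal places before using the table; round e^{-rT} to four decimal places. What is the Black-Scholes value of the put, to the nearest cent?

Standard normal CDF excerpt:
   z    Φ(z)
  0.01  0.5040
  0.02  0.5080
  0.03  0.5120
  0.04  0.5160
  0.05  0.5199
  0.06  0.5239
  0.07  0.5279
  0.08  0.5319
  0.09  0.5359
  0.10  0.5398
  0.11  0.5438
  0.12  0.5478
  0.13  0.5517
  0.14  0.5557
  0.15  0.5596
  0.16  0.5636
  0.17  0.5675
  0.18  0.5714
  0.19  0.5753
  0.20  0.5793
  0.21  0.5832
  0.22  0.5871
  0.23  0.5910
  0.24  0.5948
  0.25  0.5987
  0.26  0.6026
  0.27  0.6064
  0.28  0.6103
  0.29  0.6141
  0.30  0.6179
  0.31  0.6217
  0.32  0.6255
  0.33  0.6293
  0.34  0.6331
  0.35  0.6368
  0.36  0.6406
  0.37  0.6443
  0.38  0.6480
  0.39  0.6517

T = 0.3333;  σ√T = 0.2887
d₁ = [ln(230/250) + (0.083 + 0.5²/2)·0.3333] / 0.2887 = [-0.0834 + 0.0693] / 0.2887 = -0.0487 ≈ -0.05
d₂ = d₁ − σ√T = -0.0487 − 0.2887 = -0.3373 ≈ -0.34
e^(−rT) = e^(−0.083·0.3333) = 0.9727
P = 250·0.9727·N(0.34) − 230·N(0.05) = 250·0.9727·0.6331 − 230·0.5199 = 153.9541 − 119.5770 = 34.3771

$34.38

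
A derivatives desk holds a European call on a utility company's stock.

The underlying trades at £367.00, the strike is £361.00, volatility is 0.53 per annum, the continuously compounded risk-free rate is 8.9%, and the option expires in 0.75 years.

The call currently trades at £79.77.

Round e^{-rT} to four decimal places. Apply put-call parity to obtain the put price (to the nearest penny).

£50.45

e^(−rT) = e^(−0.089·0.75) = 0.9354
Put-call parity: C − P = S − K·e^(−rT) = 367 − 361·0.9354 = 367 − 337.6794 = 29.3206
P = C − (C − P) = 79.77 − (29.3206) = 50.4494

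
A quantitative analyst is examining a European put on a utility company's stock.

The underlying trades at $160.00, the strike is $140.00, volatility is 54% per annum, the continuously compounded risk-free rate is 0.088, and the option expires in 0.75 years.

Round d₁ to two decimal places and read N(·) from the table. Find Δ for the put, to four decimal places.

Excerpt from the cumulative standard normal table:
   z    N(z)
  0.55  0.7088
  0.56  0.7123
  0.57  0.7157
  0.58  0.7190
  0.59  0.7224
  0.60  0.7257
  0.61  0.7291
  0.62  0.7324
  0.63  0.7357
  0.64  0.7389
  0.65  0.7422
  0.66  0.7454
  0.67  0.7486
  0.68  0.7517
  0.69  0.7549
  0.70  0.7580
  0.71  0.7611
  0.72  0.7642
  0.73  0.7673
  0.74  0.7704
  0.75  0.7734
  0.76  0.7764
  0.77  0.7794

-0.2546

T = 0.75;  σ√T = 0.4677
d₁ = [ln(160/140) + (0.088 + ½·0.54²)·0.75] / (σ√T) = (0.1335 + 0.1754) / 0.4677 = 0.6605 which rounds to 0.66
N(d₁) = N(0.66) = 0.7454
Δ_put = N(d₁) − 1 = 0.7454 − 1 = -0.2546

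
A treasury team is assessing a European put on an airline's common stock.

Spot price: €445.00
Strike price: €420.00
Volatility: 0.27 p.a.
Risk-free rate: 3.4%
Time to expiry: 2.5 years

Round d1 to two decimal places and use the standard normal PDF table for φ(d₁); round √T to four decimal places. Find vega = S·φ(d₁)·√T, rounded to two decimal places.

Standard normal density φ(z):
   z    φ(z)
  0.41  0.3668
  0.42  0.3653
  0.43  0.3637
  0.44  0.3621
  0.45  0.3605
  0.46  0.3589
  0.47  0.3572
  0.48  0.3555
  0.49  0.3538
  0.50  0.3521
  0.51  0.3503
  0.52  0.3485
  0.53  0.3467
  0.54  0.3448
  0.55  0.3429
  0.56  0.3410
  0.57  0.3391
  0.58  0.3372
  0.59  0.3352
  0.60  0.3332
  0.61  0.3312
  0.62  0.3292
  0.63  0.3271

241.26

σ√T = 0.27 × 1.5811 = 0.4269
ln(S/K) + (r + σ²/2)T = ln(445/420) + (0.034 + 0.27²/2)·2.5 = 0.0578 + 0.1761 = 0.2339
d₁ = 0.2339 / 0.4269 = 0.5480 → 0.55
√T = √2.5 = 1.5811
φ(d₁) = φ(0.55) = 0.3429
vega = S·φ(d₁)·√T = 445·0.3429·1.5811 = 241.2608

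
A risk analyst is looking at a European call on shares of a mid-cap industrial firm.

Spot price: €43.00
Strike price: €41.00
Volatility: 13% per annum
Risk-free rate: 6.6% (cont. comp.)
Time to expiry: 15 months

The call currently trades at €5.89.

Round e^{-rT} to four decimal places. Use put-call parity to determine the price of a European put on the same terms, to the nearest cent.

e^(−rT) = e^(−0.066·1.25) = 0.9208
Put-call parity: C − P = S − K·e^(−rT) = 43 − 41·0.9208 = 43 − 37.7528 = 5.2472
P = C − (C − P) = 5.89 − (5.2472) = 0.6428

€0.64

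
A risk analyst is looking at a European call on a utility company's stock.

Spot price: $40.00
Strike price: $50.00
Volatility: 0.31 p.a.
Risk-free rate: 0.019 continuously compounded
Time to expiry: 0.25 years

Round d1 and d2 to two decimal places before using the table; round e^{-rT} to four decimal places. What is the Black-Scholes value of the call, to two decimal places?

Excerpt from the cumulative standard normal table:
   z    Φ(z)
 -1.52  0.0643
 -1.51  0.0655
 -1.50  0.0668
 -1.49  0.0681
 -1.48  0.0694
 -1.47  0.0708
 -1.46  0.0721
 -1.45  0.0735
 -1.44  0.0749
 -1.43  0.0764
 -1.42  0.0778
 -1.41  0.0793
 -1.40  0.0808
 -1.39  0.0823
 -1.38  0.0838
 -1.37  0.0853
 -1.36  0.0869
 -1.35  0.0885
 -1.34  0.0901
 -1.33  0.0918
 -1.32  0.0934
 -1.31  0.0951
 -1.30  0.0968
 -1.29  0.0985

σ√T = 0.31·√0.25 = 0.1550
ln(S/K) + (r + σ²/2)T = ln(40/50) + (0.019 + 0.31²/2)·0.25 = -0.2231 + 0.0168 = -0.2064
d₁ = -0.2064 / 0.1550 = -1.3315 → -1.33
d₂ = d₁ − σ√T = -1.3315 − 0.1550 = -1.4865 → -1.49
e^(−rT) = e^(−0.019·0.25) = 0.9953
N(d₁) = N(-1.33) = 0.0918;  N(d₂) = N(-1.49) = 0.0681
C = 40·0.0918 − 50·0.9953·0.0681 = 3.6720 − 3.3890 = 0.2830

$0.28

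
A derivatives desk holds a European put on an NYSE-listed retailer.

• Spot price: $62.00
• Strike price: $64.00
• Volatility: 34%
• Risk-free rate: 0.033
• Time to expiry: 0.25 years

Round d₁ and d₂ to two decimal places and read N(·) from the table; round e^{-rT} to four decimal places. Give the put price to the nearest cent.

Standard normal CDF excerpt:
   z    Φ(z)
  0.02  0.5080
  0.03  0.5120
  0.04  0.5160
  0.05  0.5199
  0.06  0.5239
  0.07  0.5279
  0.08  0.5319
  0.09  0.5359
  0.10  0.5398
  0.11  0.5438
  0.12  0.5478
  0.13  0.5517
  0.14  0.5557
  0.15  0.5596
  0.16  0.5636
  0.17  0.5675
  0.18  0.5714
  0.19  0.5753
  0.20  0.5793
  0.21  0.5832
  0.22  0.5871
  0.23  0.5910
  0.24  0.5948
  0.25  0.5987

σ√T = 0.34·√0.25 = 0.1700
d₁ = [ln(62/64) + (0.033 + ½·0.34²)·0.25] / (σ√T) = (-0.0317 + 0.0227) / 0.1700 = -0.0532 → -0.05
d₂ = -0.0532 − 0.1700 = -0.2232 → -0.22
e^(−rT) = e^(−0.033·0.25) = 0.9918
N(−d₂) = N(0.22) = 0.5871;  N(−d₁) = N(0.05) = 0.5199
P = 64·0.9918·0.5871 − 62·0.5199 = 37.2663 − 32.2338 = 5.0325

$5.03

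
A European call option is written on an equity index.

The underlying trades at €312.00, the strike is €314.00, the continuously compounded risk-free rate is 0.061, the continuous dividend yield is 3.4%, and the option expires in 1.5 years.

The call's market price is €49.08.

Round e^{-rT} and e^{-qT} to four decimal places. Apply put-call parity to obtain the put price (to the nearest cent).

exp(−qT) = exp(−0.034·1.5) = 0.9503;  exp(−rT) = exp(−0.061·1.5) = 0.9126
Put-call parity: C − P = S·e^(−qT) − K·e^(−rT) = 312·0.9503 − 314·0.9126 = 296.4936 − 286.5564 = 9.9372
P = C − (C − P) = 49.08 − (9.9372) = 39.1428

€39.14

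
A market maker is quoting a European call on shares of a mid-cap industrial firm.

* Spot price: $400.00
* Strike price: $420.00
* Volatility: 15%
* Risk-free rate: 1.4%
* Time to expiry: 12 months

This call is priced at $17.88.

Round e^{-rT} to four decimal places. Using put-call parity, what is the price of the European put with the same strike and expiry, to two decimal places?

e^(−rT) = e^(−0.014·1) = 0.9861
Put-call parity: C − P = S − K·e^(−rT) = 400 − 420·0.9861 = 400 − 414.1620 = -14.1620
P = C − (C − P) = 17.88 − (-14.1620) = 32.0420

$32.04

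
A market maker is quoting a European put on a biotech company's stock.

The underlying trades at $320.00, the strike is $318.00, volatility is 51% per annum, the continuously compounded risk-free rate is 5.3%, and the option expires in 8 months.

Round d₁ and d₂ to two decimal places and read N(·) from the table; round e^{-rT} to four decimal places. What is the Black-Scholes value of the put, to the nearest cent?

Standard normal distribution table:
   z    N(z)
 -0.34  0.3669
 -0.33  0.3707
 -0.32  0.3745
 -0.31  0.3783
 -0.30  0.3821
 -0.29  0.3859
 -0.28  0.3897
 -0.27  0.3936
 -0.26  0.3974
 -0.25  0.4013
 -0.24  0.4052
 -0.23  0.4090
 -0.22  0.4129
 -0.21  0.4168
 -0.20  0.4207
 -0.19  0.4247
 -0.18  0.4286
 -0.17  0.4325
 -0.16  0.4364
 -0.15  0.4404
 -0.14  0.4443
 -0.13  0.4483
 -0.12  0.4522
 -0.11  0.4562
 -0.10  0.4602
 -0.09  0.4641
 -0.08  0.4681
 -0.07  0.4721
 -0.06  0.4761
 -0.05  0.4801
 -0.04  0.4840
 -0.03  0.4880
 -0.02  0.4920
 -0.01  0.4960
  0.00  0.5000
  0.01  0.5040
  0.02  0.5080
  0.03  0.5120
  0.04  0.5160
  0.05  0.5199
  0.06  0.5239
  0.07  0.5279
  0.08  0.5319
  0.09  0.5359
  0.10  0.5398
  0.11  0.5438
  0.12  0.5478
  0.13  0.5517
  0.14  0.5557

σ√T = 0.51·√0.6667 = 0.4164
d₁ = [ln(320/318) + (0.053 + ½·0.51²)·0.6667] / (σ√T) = (0.0063 + 0.1220) / 0.4164 = 0.3081 → 0.31
d₂ = 0.3081 − 0.4164 = -0.1083 → -0.11
exp(−rT) = exp(−0.053·0.6667) = 0.9653
N(−d₂) = N(0.11) = 0.5438;  N(−d₁) = N(-0.31) = 0.3783
P = 318·0.9653·0.5438 − 320·0.3783 = 166.9278 − 121.0560 = 45.8718

$45.87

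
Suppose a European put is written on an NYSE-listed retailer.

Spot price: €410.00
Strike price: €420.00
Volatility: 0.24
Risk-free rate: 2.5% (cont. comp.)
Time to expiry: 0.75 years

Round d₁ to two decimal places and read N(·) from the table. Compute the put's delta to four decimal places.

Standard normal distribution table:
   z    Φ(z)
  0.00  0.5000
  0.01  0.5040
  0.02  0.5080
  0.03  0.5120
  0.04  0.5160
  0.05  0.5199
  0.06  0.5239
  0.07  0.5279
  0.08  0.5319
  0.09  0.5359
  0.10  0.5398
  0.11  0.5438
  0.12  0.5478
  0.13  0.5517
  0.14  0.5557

σ√T = 0.24 × 0.8660 = 0.2078
d₁ = [ln(410/420) + (0.025 + 0.24²/2)·0.75] / 0.2078 = [-0.0241 + 0.0403] / 0.2078 = 0.0782 which rounds to 0.08
N(d₁) = N(0.08) = 0.5319
Δ_put = N(d₁) − 1 = 0.5319 − 1 = -0.4681

-0.4681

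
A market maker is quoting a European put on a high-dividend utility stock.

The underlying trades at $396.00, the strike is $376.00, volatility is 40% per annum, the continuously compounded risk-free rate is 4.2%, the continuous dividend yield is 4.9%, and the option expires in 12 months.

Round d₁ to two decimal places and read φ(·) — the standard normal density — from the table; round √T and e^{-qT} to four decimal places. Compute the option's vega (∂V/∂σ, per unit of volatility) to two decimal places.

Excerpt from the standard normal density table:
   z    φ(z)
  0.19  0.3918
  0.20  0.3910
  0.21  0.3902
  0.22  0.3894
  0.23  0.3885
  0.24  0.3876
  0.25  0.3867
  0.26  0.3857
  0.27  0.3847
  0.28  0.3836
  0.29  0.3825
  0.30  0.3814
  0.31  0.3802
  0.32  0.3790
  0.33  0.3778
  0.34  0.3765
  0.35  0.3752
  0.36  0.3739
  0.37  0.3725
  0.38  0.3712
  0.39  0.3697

σ√T = 0.4·√1 = 0.4000
d₁ = [ln(396/376) + (0.042 − 0.049 + ½·0.4²)·1] / (σ√T) = (0.0518 + 0.0730) / 0.4000 = 0.3121 which rounds to 0.31
√T = √1 = 1.0000
φ(d₁) = φ(0.31) = 0.3802
exp(−qT) = exp(−0.049·1) = 0.9522
vega = S·exp(−qT)·φ(d₁)·√T = 396·0.9522·0.3802·1.0000 = 143.3625
(The call has the same vega.)

143.36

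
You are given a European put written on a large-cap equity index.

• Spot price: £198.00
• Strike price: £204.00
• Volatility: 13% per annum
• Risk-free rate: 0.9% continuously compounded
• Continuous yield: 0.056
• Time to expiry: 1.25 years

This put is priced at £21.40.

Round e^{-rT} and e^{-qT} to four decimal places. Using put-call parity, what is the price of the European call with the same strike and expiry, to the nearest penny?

£4.30

exp(−qT) = exp(−0.056·1.25) = 0.9324;  exp(−rT) = exp(−0.009·1.25) = 0.9888
Put-call parity: C − P = S·e^(−qT) − K·e^(−rT) = 198·0.9324 − 204·0.9888 = 184.6152 − 201.7152 = -17.1000
C = P + (C − P) = 21.40 + (-17.1000) = 4.3000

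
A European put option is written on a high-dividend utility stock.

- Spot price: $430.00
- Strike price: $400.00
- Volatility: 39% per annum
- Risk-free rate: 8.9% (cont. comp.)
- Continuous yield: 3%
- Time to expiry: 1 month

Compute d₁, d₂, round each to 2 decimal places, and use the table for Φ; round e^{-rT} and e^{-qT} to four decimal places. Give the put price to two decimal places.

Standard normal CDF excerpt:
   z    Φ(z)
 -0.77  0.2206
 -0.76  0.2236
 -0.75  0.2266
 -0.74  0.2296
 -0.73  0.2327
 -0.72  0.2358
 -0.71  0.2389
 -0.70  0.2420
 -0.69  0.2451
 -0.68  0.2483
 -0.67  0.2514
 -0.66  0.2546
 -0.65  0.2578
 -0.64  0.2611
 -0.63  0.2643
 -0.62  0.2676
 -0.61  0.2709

σ√T = 0.39 × 0.2887 = 0.1126
d₁ = [ln(430/400) + (0.089 − 0.03 + 0.39²/2)·0.08333] / 0.1126 = [0.0723 + 0.0113] / 0.1126 = 0.7423 ≈ 0.74
d₂ = d₁ − σ√T = 0.7423 − 0.1126 = 0.6298 ≈ 0.63
e^(−qT) = e^(−0.03·0.08333) = 0.9975;  e^(−rT) = e^(−0.089·0.08333) = 0.9926
N(−d₂) = N(-0.63) = 0.2643;  N(−d₁) = N(-0.74) = 0.2296
P = 400·0.9926·0.2643 − 430·0.9975·0.2296 = 104.9377 − 98.4812 = 6.4565

$6.46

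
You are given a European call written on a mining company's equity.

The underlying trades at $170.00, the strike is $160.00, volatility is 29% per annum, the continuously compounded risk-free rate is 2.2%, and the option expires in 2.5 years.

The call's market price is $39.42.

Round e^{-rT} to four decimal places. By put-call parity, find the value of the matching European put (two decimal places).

$20.86

exp(−rT) = exp(−0.022·2.5) = 0.9465
Put-call parity: C − P = S − K·e^(−rT) = 170 − 160·0.9465 = 170 − 151.4400 = 18.5600
P = C − (C − P) = 39.42 − (18.5600) = 20.8600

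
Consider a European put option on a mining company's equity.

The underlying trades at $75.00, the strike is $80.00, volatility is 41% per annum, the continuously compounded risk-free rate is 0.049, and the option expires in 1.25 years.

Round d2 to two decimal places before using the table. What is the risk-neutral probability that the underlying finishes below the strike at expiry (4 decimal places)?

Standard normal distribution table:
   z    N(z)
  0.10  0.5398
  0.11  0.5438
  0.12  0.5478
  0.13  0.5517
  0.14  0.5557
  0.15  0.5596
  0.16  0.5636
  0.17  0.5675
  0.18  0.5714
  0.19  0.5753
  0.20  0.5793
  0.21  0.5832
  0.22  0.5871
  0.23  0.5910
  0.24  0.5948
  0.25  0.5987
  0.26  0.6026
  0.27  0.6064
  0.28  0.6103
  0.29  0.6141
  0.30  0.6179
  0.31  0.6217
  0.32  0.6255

0.5948

σ√T = 0.41 × 1.1180 = 0.4584
ln(S/K) + (r + σ²/2)T = ln(75/80) + (0.049 + 0.41²/2)·1.25 = -0.0645 + 0.1663 = 0.1018
d₁ = 0.1018 / 0.4584 = 0.2220 which rounds to 0.22
d₂ = d₁ − σ√T = 0.2220 − 0.4584 = -0.2364 which rounds to -0.24
Pr(exercise) under Q = N(−d₂) = N(0.24) = 0.5948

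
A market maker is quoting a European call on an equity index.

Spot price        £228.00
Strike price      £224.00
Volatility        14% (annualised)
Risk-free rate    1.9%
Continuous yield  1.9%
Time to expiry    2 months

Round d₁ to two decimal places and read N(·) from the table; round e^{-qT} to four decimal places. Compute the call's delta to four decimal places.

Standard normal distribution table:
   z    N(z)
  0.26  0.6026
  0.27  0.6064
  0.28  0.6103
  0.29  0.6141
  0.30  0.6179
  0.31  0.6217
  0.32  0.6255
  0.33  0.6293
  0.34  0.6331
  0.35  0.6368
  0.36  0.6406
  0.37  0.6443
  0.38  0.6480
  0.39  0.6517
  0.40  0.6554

σ√T = 0.14 × 0.4082 = 0.0572
d₁ = [ln(228/224) + (0.019 − 0.019 + ½·0.14²)·0.1667] / (σ√T) = (0.0177 + 0.0016) / 0.0572 = 0.3383 ≈ 0.34
N(d₁) = N(0.34) = 0.6331
Δ_call = exp(−qT)·N(d₁) = 0.9968·0.6331 = 0.6311

0.6311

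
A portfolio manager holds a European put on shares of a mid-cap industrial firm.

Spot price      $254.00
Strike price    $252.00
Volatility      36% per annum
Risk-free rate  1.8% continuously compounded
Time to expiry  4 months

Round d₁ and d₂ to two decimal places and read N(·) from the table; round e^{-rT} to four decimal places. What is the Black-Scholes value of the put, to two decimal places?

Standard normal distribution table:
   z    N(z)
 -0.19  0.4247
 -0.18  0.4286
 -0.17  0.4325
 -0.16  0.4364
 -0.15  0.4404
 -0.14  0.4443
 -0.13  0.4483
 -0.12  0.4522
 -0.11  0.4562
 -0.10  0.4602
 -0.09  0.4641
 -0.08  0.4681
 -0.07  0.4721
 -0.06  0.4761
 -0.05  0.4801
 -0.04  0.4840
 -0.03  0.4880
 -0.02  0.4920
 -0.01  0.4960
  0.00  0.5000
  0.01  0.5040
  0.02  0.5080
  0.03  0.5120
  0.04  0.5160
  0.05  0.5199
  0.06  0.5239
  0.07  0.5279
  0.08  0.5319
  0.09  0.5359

σ√T = 0.36·√0.3333 = 0.2078
d₁ = [ln(254/252) + (0.018 + 0.36²/2)·0.3333] / 0.2078 = [0.0079 + 0.0276] / 0.2078 = 0.1708 → 0.17
d₂ = d₁ − σ√T = 0.1708 − 0.2078 = -0.0370 → -0.04
exp(−rT) = exp(−0.018·0.3333) = 0.9940
N(−d₂) = N(0.04) = 0.5160;  N(−d₁) = N(-0.17) = 0.4325
P = 252·0.9940·0.5160 − 254·0.4325 = 129.2518 − 109.8550 = 19.3968

$19.40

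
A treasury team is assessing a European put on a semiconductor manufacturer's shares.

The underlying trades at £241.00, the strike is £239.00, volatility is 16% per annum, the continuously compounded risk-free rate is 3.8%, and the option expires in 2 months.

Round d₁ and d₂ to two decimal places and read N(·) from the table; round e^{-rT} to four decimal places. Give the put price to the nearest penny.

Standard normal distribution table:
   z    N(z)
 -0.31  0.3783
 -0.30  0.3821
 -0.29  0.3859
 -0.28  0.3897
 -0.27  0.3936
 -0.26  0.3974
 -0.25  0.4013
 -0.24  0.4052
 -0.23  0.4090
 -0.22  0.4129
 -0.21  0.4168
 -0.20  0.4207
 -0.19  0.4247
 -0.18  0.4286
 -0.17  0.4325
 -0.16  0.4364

£5.09

σ√T = 0.16·√0.1667 = 0.0653
ln(S/K) + (r + σ²/2)T = ln(241/239) + (0.038 + 0.16²/2)·0.1667 = 0.0083 + 0.0085 = 0.0168
d₁ = 0.0168 / 0.0653 = 0.2572 → 0.26
d₂ = d₁ − σ√T = 0.2572 − 0.0653 = 0.1919 → 0.19
exp(−rT) = exp(−0.038·0.1667) = 0.9937
P = 239·0.9937·N(-0.19) − 241·N(-0.26) = 239·0.9937·0.4247 − 241·0.3974 = 100.8638 − 95.7734 = 5.0904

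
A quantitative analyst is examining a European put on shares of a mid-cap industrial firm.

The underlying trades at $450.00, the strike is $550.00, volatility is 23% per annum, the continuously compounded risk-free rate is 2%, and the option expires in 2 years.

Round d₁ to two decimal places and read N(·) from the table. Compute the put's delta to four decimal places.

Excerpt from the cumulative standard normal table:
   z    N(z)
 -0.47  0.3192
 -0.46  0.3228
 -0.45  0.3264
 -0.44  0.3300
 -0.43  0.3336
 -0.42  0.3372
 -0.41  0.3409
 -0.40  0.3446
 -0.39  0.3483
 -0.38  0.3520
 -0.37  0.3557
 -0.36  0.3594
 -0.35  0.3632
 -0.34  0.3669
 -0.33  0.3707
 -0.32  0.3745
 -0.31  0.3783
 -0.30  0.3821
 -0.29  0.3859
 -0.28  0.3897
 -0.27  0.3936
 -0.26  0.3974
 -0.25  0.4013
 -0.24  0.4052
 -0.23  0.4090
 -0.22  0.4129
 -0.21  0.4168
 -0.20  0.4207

-0.6293

σ√T = 0.23·√2 = 0.3253
d₁ = [ln(450/550) + (0.02 + ½·0.23²)·2] / (σ√T) = (-0.2007 + 0.0929) / 0.3253 = -0.3313 ⇒ -0.33
N(d₁) = N(-0.33) = 0.3707
Δ_put = N(d₁) − 1 = 0.3707 − 1 = -0.6293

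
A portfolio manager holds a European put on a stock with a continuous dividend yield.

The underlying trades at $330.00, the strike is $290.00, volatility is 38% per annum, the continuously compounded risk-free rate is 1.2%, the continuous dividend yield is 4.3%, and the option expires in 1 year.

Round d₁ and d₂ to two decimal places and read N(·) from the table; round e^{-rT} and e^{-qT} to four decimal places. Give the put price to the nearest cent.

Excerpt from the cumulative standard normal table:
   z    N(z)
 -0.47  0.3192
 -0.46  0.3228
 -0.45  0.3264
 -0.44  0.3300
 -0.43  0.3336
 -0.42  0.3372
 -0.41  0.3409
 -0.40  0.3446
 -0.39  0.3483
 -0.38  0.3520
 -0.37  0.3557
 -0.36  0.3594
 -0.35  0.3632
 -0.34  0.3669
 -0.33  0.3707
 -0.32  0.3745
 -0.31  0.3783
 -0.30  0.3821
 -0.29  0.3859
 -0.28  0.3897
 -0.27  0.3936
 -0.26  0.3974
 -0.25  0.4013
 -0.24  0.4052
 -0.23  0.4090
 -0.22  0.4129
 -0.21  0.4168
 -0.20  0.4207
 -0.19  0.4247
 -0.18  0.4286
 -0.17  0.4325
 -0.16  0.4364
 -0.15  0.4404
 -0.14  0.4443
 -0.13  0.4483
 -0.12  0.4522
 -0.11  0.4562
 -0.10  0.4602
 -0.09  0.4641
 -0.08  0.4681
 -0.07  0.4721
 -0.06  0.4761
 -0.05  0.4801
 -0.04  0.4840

T = 1;  σ√T = 0.3800
d₁ = [ln(330/290) + (0.012 − 0.043 + ½·0.38²)·1] / (σ√T) = (0.1292 + 0.0412) / 0.3800 = 0.4485 → 0.45
d₂ = 0.4485 − 0.3800 = 0.0685 → 0.07
exp(−qT) = exp(−0.043·1) = 0.9579;  exp(−rT) = exp(−0.012·1) = 0.9881
N(−d₂) = N(-0.07) = 0.4721;  N(−d₁) = N(-0.45) = 0.3264
P = 290·0.9881·0.4721 − 330·0.9579·0.3264 = 135.2798 − 103.1773 = 32.1025

$32.10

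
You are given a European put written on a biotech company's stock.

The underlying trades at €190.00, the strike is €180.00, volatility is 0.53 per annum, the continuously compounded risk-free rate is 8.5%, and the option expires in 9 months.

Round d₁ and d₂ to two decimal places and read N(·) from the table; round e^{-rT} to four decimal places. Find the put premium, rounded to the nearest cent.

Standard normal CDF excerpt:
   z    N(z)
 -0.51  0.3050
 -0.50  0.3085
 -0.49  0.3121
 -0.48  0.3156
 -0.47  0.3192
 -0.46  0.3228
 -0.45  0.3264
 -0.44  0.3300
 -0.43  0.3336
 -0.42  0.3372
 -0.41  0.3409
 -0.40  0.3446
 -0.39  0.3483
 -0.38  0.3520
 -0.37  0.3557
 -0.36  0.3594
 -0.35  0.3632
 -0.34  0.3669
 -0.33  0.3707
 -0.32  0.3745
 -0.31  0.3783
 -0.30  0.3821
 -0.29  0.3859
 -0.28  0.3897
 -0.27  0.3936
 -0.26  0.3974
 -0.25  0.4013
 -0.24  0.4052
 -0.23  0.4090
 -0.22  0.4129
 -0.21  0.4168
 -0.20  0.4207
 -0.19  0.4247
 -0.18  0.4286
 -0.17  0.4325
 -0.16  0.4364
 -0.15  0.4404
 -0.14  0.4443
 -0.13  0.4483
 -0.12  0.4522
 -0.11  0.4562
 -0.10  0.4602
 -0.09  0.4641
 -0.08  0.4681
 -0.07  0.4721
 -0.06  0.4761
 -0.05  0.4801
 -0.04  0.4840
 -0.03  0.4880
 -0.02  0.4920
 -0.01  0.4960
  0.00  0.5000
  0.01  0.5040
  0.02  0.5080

σ√T = 0.53·√0.75 = 0.4590
d₁ = [ln(190/180) + (0.085 + 0.53²/2)·0.75] / 0.4590 = [0.0541 + 0.1691] / 0.4590 = 0.4862 ≈ 0.49
d₂ = d₁ − σ√T = 0.4862 − 0.4590 = 0.0272 ≈ 0.03
exp(−rT) = exp(−0.085·0.75) = 0.9382
N(−d₂) = N(-0.03) = 0.4880;  N(−d₁) = N(-0.49) = 0.3121
P = 180·0.9382·0.4880 − 190·0.3121 = 82.4115 − 59.2990 = 23.1125

€23.11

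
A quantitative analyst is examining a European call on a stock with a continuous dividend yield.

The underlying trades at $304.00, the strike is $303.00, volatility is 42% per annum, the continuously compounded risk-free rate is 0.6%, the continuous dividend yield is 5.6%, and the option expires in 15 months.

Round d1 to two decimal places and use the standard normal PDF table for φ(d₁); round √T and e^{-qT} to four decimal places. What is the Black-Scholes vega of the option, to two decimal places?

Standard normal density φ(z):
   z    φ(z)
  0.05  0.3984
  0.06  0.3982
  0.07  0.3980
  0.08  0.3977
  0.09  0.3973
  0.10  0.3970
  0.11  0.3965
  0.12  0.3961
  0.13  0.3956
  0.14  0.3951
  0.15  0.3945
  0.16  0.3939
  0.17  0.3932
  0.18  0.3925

T = 1.25;  σ√T = 0.4696
d₁ = [ln(304/303) + (0.006 − 0.056 + 0.42²/2)·1.25] / 0.4696 = [0.0033 + 0.0477] / 0.4696 = 0.1087 ≈ 0.11
√T = √1.25 = 1.1180
φ(d₁) = φ(0.11) = 0.3965
exp(−qT) = exp(−0.056·1.25) = 0.9324
vega = S·exp(−qT)·φ(d₁)·√T = 304·0.9324·0.3965·1.1180 = 125.6495

125.65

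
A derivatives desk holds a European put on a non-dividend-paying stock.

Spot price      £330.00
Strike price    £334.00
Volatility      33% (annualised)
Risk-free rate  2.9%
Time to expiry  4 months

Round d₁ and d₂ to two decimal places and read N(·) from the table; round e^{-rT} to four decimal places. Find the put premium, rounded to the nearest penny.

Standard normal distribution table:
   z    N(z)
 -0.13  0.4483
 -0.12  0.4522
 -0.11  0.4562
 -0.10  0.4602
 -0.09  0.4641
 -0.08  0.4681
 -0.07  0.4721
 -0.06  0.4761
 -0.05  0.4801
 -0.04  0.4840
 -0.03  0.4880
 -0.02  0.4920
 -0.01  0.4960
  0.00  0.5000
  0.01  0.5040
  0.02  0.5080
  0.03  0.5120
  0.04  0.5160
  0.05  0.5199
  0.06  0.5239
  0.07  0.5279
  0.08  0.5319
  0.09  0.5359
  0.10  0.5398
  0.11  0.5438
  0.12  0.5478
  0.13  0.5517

£25.41

σ√T = 0.33·√0.3333 = 0.1905
d₁ = [ln(330/334) + (0.029 + 0.33²/2)·0.3333] / 0.1905 = [-0.0120 + 0.0278] / 0.1905 = 0.0828 ⇒ 0.08
d₂ = d₁ − σ√T = 0.0828 − 0.1905 = -0.1078 ⇒ -0.11
exp(−rT) = exp(−0.029·0.3333) = 0.9904
P = 334·0.9904·N(0.11) − 330·N(-0.08) = 334·0.9904·0.5438 − 330·0.4681 = 179.8856 − 154.4730 = 25.4126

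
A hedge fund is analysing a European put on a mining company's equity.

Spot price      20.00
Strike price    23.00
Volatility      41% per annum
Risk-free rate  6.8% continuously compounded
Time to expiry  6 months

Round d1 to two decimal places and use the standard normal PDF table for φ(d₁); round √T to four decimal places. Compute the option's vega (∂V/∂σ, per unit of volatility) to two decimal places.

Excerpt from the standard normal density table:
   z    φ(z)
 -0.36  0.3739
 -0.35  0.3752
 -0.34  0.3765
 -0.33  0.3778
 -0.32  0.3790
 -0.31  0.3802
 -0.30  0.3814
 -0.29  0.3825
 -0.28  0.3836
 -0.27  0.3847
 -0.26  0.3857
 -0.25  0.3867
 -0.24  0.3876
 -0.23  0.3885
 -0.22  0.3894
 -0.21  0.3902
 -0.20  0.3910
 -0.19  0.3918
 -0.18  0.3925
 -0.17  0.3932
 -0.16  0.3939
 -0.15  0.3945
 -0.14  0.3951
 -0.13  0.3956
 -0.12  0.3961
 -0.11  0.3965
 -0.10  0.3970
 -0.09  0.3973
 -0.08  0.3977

5.51

σ√T = 0.41 × 0.7071 = 0.2899
d₁ = [ln(20/23) + (0.068 + ½·0.41²)·0.5] / (σ√T) = (-0.1398 + 0.0760) / 0.2899 = -0.2198 which rounds to -0.22
√T = √0.5 = 0.7071
φ(d₁) = φ(-0.22) = 0.3894
vega = S·φ(d₁)·√T = 20·0.3894·0.7071 = 5.5069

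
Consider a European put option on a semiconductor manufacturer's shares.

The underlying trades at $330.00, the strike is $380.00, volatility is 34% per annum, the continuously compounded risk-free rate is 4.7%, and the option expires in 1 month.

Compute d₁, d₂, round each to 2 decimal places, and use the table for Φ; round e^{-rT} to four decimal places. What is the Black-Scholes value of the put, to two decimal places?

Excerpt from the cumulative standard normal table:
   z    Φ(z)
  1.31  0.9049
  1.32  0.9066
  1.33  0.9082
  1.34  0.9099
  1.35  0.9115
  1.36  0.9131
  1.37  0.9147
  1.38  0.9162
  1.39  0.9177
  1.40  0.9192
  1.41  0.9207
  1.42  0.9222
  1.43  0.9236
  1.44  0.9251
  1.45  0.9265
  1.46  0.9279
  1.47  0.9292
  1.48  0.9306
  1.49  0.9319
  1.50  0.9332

$49.90

T = 0.08333;  σ√T = 0.0981
d₁ = [ln(330/380) + (0.047 + ½·0.34²)·0.08333] / (σ√T) = (-0.1411 + 0.0087) / 0.0981 = -1.3484 → -1.35
d₂ = -1.3484 − 0.0981 = -1.4466 → -1.45
exp(−rT) = exp(−0.047·0.08333) = 0.9961
N(−d₂) = N(1.45) = 0.9265;  N(−d₁) = N(1.35) = 0.9115
P = 380·0.9961·0.9265 − 330·0.9115 = 350.6969 − 300.7950 = 49.9019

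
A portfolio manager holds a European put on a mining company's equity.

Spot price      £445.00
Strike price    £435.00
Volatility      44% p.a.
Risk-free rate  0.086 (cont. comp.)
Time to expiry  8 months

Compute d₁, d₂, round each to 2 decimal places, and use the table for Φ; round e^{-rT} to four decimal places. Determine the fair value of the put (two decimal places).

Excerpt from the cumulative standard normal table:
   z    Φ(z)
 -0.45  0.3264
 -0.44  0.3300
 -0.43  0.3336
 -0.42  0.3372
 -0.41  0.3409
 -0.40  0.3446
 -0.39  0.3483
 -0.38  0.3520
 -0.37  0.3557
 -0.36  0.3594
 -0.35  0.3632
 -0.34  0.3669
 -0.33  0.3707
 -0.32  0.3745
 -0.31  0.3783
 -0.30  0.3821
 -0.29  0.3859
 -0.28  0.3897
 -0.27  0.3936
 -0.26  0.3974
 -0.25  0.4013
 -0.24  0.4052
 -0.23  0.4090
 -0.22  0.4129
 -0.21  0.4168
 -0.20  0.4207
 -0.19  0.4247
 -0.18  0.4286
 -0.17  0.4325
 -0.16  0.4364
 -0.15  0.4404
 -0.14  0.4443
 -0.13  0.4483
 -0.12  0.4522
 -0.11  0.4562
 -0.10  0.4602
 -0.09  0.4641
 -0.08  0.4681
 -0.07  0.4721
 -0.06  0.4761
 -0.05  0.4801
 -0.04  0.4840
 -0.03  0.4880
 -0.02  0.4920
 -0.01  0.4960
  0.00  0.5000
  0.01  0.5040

£45.47

σ√T = 0.44·√0.6667 = 0.3593
d₁ = [ln(445/435) + (0.086 + ½·0.44²)·0.6667] / (σ√T) = (0.0227 + 0.1219) / 0.3593 = 0.4025 ⇒ 0.40
d₂ = 0.4025 − 0.3593 = 0.0432 ⇒ 0.04
exp(−rT) = exp(−0.086·0.6667) = 0.9443
N(−d₂) = N(-0.04) = 0.4840;  N(−d₁) = N(-0.40) = 0.3446
P = 435·0.9443·0.4840 − 445·0.3446 = 198.8129 − 153.3470 = 45.4659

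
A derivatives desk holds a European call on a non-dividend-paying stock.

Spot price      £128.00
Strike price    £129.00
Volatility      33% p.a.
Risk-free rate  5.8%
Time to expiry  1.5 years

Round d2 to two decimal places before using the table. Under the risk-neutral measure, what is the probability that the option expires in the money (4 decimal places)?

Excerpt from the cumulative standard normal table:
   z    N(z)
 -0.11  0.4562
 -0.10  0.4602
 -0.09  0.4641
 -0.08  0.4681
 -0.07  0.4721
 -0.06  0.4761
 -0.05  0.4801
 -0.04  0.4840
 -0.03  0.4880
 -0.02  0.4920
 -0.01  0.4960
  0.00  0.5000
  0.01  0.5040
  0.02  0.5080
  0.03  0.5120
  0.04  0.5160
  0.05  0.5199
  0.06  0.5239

0.4960

T = 1.5;  σ√T = 0.4042
d₁ = [ln(128/129) + (0.058 + 0.33²/2)·1.5] / 0.4042 = [-0.0078 + 0.1687] / 0.4042 = 0.3981 ⇒ 0.40
d₂ = d₁ − σ√T = 0.3981 − 0.4042 = -0.0061 ⇒ -0.01
Pr(exercise) under Q = N(d₂) = 0.4960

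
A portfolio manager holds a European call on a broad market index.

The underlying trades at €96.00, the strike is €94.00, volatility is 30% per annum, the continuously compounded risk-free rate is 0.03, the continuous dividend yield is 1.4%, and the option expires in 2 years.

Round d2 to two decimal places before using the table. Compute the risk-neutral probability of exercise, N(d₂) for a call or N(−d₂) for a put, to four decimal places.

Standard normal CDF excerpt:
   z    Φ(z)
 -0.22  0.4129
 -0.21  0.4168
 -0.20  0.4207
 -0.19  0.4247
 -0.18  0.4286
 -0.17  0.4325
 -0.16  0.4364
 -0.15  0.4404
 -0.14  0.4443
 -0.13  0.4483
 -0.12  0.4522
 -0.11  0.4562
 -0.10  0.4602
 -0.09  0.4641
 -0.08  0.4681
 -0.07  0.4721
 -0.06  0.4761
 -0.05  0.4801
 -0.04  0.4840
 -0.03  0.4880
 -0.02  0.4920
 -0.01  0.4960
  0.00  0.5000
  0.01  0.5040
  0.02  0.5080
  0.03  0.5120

σ√T = 0.3·√2 = 0.4243
d₁ = [ln(96/94) + (0.03 − 0.014 + 0.3²/2)·2] / 0.4243 = [0.0211 + 0.1220] / 0.4243 = 0.3372 ⇒ 0.34
d₂ = d₁ − σ√T = 0.3372 − 0.4243 = -0.0871 ⇒ -0.09
Risk-neutral Pr[S_T > K] = N(d₂) = N(-0.09) = 0.4641

0.4641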